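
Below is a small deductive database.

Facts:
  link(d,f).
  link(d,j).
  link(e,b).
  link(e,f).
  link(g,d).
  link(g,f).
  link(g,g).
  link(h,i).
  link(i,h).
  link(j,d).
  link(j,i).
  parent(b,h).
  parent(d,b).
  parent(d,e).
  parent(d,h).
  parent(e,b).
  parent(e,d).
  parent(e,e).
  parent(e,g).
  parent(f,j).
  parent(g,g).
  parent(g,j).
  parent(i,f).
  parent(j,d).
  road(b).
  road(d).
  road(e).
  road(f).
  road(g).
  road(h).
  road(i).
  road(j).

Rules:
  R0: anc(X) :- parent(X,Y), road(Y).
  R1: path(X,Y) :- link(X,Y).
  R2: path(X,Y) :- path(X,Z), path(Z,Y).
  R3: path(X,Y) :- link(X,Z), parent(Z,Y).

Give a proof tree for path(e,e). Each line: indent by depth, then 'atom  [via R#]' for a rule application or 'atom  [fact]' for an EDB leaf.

round 1: derive path(d,f) via R1 from link(d,f)
round 1: derive path(d,j) via R1 from link(d,j)
round 1: derive path(e,b) via R1 from link(e,b)
round 1: derive path(e,f) via R1 from link(e,f)
round 1: derive path(g,d) via R1 from link(g,d)
round 1: derive path(g,f) via R1 from link(g,f)
round 1: derive path(g,g) via R1 from link(g,g)
round 1: derive path(h,i) via R1 from link(h,i)
round 1: derive path(i,h) via R1 from link(i,h)
round 1: derive path(j,d) via R1 from link(j,d)
round 1: derive path(j,i) via R1 from link(j,i)
round 1: derive path(d,d) via R3 from link(d,j), parent(j,d)
round 1: derive path(e,h) via R3 from link(e,b), parent(b,h)
round 1: derive path(e,j) via R3 from link(e,f), parent(f,j)
round 1: derive path(g,b) via R3 from link(g,d), parent(d,b)
round 1: derive path(g,e) via R3 from link(g,d), parent(d,e)
round 1: derive path(g,h) via R3 from link(g,d), parent(d,h)
round 1: derive path(g,j) via R3 from link(g,f), parent(f,j)
round 1: derive path(h,f) via R3 from link(h,i), parent(i,f)
round 1: derive path(j,b) via R3 from link(j,d), parent(d,b)
round 1: derive path(j,e) via R3 from link(j,d), parent(d,e)
round 1: derive path(j,f) via R3 from link(j,i), parent(i,f)
round 1: derive path(j,h) via R3 from link(j,d), parent(d,h)
round 2: derive path(d,b) via R2 from path(d,j), path(j,b)
round 2: derive path(d,e) via R2 from path(d,j), path(j,e)
round 2: derive path(d,h) via R2 from path(d,j), path(j,h)
round 2: derive path(d,i) via R2 from path(d,j), path(j,i)
round 2: derive path(e,d) via R2 from path(e,j), path(j,d)
round 2: derive path(e,e) via R2 from path(e,j), path(j,e)
round 2: derive path(e,i) via R2 from path(e,h), path(h,i)
round 2: derive path(g,i) via R2 from path(g,h), path(h,i)
round 2: derive path(h,h) via R2 from path(h,i), path(i,h)
round 2: derive path(i,f) via R2 from path(i,h), path(h,f)
round 2: derive path(i,i) via R2 from path(i,h), path(h,i)
round 2: derive path(j,j) via R2 from path(j,d), path(d,j)

path(e,e)  [via R2]
  path(e,j)  [via R3]
    link(e,f)  [fact]
    parent(f,j)  [fact]
  path(j,e)  [via R3]
    link(j,d)  [fact]
    parent(d,e)  [fact]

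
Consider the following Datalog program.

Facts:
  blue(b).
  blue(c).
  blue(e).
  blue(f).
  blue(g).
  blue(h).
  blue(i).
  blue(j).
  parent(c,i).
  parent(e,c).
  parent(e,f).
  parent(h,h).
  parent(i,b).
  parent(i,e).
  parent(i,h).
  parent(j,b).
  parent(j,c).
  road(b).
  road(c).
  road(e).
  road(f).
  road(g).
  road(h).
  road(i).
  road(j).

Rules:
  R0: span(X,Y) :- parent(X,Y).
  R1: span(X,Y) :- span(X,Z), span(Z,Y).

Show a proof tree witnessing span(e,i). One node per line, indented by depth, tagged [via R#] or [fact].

span(e,i)  [via R1]
  span(e,c)  [via R0]
    parent(e,c)  [fact]
  span(c,i)  [via R0]
    parent(c,i)  [fact]

round 1: derive span(c,i) via R0 from parent(c,i)
round 1: derive span(e,c) via R0 from parent(e,c)
round 1: derive span(e,f) via R0 from parent(e,f)
round 1: derive span(h,h) via R0 from parent(h,h)
round 1: derive span(i,b) via R0 from parent(i,b)
round 1: derive span(i,e) via R0 from parent(i,e)
round 1: derive span(i,h) via R0 from parent(i,h)
round 1: derive span(j,b) via R0 from parent(j,b)
round 1: derive span(j,c) via R0 from parent(j,c)
round 2: derive span(c,b) via R1 from span(c,i), span(i,b)
round 2: derive span(c,e) via R1 from span(c,i), span(i,e)
round 2: derive span(c,h) via R1 from span(c,i), span(i,h)
round 2: derive span(e,i) via R1 from span(e,c), span(c,i)
round 2: derive span(i,c) via R1 from span(i,e), span(e,c)
round 2: derive span(i,f) via R1 from span(i,e), span(e,f)
round 2: derive span(j,i) via R1 from span(j,c), span(c,i)
round 3: derive span(c,c) via R1 from span(c,e), span(e,c)
round 3: derive span(c,f) via R1 from span(c,e), span(e,f)
round 3: derive span(e,b) via R1 from span(e,c), span(c,b)
round 3: derive span(e,e) via R1 from span(e,c), span(c,e)
round 3: derive span(e,h) via R1 from span(e,c), span(c,h)
round 3: derive span(i,i) via R1 from span(i,c), span(c,i)
round 3: derive span(j,e) via R1 from span(j,c), span(c,e)
round 3: derive span(j,f) via R1 from span(j,i), span(i,f)
round 3: derive span(j,h) via R1 from span(j,c), span(c,h)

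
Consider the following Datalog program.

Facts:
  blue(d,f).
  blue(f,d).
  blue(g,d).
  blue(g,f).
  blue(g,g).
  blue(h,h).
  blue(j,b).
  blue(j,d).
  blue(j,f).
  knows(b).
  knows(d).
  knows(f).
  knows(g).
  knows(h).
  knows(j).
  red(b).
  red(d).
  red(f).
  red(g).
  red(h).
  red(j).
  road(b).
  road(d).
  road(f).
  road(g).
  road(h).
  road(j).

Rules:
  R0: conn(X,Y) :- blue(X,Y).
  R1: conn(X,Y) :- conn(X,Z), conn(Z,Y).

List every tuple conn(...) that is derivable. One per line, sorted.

conn(d,d)
conn(d,f)
conn(f,d)
conn(f,f)
conn(g,d)
conn(g,f)
conn(g,g)
conn(h,h)
conn(j,b)
conn(j,d)
conn(j,f)

round 1: derive conn(d,f) via R0 from blue(d,f)
round 1: derive conn(f,d) via R0 from blue(f,d)
round 1: derive conn(g,d) via R0 from blue(g,d)
round 1: derive conn(g,f) via R0 from blue(g,f)
round 1: derive conn(g,g) via R0 from blue(g,g)
round 1: derive conn(h,h) via R0 from blue(h,h)
round 1: derive conn(j,b) via R0 from blue(j,b)
round 1: derive conn(j,d) via R0 from blue(j,d)
round 1: derive conn(j,f) via R0 from blue(j,f)
round 2: derive conn(d,d) via R1 from conn(d,f), conn(f,d)
round 2: derive conn(f,f) via R1 from conn(f,d), conn(d,f)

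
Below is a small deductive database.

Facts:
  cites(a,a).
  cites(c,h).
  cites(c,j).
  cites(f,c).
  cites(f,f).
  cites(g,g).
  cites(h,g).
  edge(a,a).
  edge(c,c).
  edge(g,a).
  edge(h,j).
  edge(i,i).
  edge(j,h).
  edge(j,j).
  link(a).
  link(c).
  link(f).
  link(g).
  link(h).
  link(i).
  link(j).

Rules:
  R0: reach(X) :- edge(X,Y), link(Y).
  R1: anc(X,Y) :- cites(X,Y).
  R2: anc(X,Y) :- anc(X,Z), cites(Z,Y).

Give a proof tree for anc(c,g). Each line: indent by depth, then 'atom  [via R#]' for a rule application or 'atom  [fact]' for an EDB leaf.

round 1: derive anc(a,a) via R1 from cites(a,a)
round 1: derive anc(c,h) via R1 from cites(c,h)
round 1: derive anc(c,j) via R1 from cites(c,j)
round 1: derive anc(f,c) via R1 from cites(f,c)
round 1: derive anc(f,f) via R1 from cites(f,f)
round 1: derive anc(g,g) via R1 from cites(g,g)
round 1: derive anc(h,g) via R1 from cites(h,g)
round 2: derive anc(c,g) via R2 from anc(c,h), cites(h,g)
round 2: derive anc(f,h) via R2 from anc(f,c), cites(c,h)
round 2: derive anc(f,j) via R2 from anc(f,c), cites(c,j)
round 3: derive anc(f,g) via R2 from anc(f,h), cites(h,g)

anc(c,g)  [via R2]
  anc(c,h)  [via R1]
    cites(c,h)  [fact]
  cites(h,g)  [fact]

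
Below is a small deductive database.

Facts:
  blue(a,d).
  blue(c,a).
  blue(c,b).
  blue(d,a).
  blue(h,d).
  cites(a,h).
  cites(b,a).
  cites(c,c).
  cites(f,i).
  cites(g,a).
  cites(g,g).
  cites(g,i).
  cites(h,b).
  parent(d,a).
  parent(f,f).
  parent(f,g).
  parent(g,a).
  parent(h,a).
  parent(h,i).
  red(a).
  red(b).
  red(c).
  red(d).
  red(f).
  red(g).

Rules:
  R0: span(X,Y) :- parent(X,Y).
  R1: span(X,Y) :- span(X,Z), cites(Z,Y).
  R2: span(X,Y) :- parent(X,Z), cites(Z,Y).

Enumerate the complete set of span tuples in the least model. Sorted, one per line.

span(d,a)
span(d,b)
span(d,h)
span(f,a)
span(f,b)
span(f,f)
span(f,g)
span(f,h)
span(f,i)
span(g,a)
span(g,b)
span(g,h)
span(h,a)
span(h,b)
span(h,h)
span(h,i)

round 1: derive span(d,a) via R0 from parent(d,a)
round 1: derive span(f,f) via R0 from parent(f,f)
round 1: derive span(f,g) via R0 from parent(f,g)
round 1: derive span(g,a) via R0 from parent(g,a)
round 1: derive span(h,a) via R0 from parent(h,a)
round 1: derive span(h,i) via R0 from parent(h,i)
round 1: derive span(d,h) via R2 from parent(d,a), cites(a,h)
round 1: derive span(f,a) via R2 from parent(f,g), cites(g,a)
round 1: derive span(f,i) via R2 from parent(f,f), cites(f,i)
round 1: derive span(g,h) via R2 from parent(g,a), cites(a,h)
round 1: derive span(h,h) via R2 from parent(h,a), cites(a,h)
round 2: derive span(d,b) via R1 from span(d,h), cites(h,b)
round 2: derive span(f,h) via R1 from span(f,a), cites(a,h)
round 2: derive span(g,b) via R1 from span(g,h), cites(h,b)
round 2: derive span(h,b) via R1 from span(h,h), cites(h,b)
round 3: derive span(f,b) via R1 from span(f,h), cites(h,b)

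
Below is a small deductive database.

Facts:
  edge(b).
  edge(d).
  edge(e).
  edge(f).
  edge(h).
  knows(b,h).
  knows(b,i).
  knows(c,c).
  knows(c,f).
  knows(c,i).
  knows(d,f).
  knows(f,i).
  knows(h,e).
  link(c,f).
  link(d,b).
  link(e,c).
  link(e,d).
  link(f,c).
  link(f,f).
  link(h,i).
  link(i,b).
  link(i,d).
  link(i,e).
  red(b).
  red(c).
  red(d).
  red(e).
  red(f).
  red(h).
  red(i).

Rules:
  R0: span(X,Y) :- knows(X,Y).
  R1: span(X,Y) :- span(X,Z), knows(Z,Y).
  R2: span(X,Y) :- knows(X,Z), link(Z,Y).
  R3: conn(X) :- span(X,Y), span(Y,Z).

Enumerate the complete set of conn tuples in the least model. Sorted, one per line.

conn(b)
conn(c)
conn(d)
conn(f)
conn(h)

round 1: derive span(b,h) via R0 from knows(b,h)
round 1: derive span(b,i) via R0 from knows(b,i)
round 1: derive span(c,c) via R0 from knows(c,c)
round 1: derive span(c,f) via R0 from knows(c,f)
round 1: derive span(c,i) via R0 from knows(c,i)
round 1: derive span(d,f) via R0 from knows(d,f)
round 1: derive span(f,i) via R0 from knows(f,i)
round 1: derive span(h,e) via R0 from knows(h,e)
round 1: derive span(b,b) via R2 from knows(b,i), link(i,b)
round 1: derive span(b,d) via R2 from knows(b,i), link(i,d)
round 1: derive span(b,e) via R2 from knows(b,i), link(i,e)
round 1: derive span(c,b) via R2 from knows(c,i), link(i,b)
round 1: derive span(c,d) via R2 from knows(c,i), link(i,d)
round 1: derive span(c,e) via R2 from knows(c,i), link(i,e)
round 1: derive span(d,c) via R2 from knows(d,f), link(f,c)
round 1: derive span(f,b) via R2 from knows(f,i), link(i,b)
round 1: derive span(f,d) via R2 from knows(f,i), link(i,d)
round 1: derive span(f,e) via R2 from knows(f,i), link(i,e)
round 1: derive span(h,c) via R2 from knows(h,e), link(e,c)
round 1: derive span(h,d) via R2 from knows(h,e), link(e,d)
round 2: derive span(b,f) via R1 from span(b,d), knows(d,f)
round 2: derive span(c,h) via R1 from span(c,b), knows(b,h)
round 2: derive span(d,i) via R1 from span(d,c), knows(c,i)
round 2: derive span(f,f) via R1 from span(f,d), knows(d,f)
round 2: derive span(f,h) via R1 from span(f,b), knows(b,h)
round 2: derive span(h,f) via R1 from span(h,c), knows(c,f)
round 2: derive span(h,i) via R1 from span(h,c), knows(c,i)
round 2: derive conn(b) via R3 from span(b,b), span(b,b)
round 2: derive conn(c) via R3 from span(c,b), span(b,b)
round 2: derive conn(d) via R3 from span(d,c), span(c,b)
round 2: derive conn(f) via R3 from span(f,b), span(b,b)
round 2: derive conn(h) via R3 from span(h,c), span(c,b)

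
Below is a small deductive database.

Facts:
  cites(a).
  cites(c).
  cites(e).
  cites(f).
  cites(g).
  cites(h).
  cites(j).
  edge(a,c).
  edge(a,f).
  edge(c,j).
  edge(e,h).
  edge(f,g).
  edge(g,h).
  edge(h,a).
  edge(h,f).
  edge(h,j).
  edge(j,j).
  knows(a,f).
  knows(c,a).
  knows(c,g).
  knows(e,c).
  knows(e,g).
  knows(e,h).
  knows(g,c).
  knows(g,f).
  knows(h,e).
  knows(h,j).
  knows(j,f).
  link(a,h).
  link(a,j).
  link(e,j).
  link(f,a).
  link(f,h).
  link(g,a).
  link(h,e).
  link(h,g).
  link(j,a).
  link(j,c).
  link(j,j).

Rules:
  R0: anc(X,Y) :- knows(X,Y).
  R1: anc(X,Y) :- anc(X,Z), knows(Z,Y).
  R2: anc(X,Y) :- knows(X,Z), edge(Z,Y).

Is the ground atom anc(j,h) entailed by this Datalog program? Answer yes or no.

round 1: derive anc(a,f) via R0 from knows(a,f)
round 1: derive anc(c,a) via R0 from knows(c,a)
round 1: derive anc(c,g) via R0 from knows(c,g)
round 1: derive anc(e,c) via R0 from knows(e,c)
round 1: derive anc(e,g) via R0 from knows(e,g)
round 1: derive anc(e,h) via R0 from knows(e,h)
round 1: derive anc(g,c) via R0 from knows(g,c)
round 1: derive anc(g,f) via R0 from knows(g,f)
round 1: derive anc(h,e) via R0 from knows(h,e)
round 1: derive anc(h,j) via R0 from knows(h,j)
round 1: derive anc(j,f) via R0 from knows(j,f)
round 1: derive anc(a,g) via R2 from knows(a,f), edge(f,g)
round 1: derive anc(c,c) via R2 from knows(c,a), edge(a,c)
round 1: derive anc(c,f) via R2 from knows(c,a), edge(a,f)
round 1: derive anc(c,h) via R2 from knows(c,g), edge(g,h)
round 1: derive anc(e,a) via R2 from knows(e,h), edge(h,a)
round 1: derive anc(e,f) via R2 from knows(e,h), edge(h,f)
round 1: derive anc(e,j) via R2 from knows(e,c), edge(c,j)
round 1: derive anc(g,g) via R2 from knows(g,f), edge(f,g)
round 1: derive anc(g,j) via R2 from knows(g,c), edge(c,j)
round 1: derive anc(h,h) via R2 from knows(h,e), edge(e,h)
round 1: derive anc(j,g) via R2 from knows(j,f), edge(f,g)
round 2: derive anc(a,c) via R1 from anc(a,g), knows(g,c)
round 2: derive anc(c,e) via R1 from anc(c,h), knows(h,e)
round 2: derive anc(c,j) via R1 from anc(c,h), knows(h,j)
round 2: derive anc(e,e) via R1 from anc(e,h), knows(h,e)
round 2: derive anc(g,a) via R1 from anc(g,c), knows(c,a)
round 2: derive anc(h,c) via R1 from anc(h,e), knows(e,c)
round 2: derive anc(h,f) via R1 from anc(h,j), knows(j,f)
round 2: derive anc(h,g) via R1 from anc(h,e), knows(e,g)
round 2: derive anc(j,c) via R1 from anc(j,g), knows(g,c)
round 3: derive anc(a,a) via R1 from anc(a,c), knows(c,a)
round 3: derive anc(h,a) via R1 from anc(h,c), knows(c,a)
round 3: derive anc(j,a) via R1 from anc(j,c), knows(c,a)

no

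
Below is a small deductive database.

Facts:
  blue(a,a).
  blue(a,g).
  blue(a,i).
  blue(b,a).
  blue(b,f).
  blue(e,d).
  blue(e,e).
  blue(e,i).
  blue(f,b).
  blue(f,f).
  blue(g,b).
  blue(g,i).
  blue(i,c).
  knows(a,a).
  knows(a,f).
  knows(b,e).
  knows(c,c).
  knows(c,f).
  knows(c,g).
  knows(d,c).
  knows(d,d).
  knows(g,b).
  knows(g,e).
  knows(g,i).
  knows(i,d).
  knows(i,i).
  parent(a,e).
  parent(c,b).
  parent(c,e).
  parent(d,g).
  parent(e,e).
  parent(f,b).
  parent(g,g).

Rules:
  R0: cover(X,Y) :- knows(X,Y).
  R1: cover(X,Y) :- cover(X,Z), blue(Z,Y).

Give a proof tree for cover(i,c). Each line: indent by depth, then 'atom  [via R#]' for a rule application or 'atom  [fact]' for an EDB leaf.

cover(i,c)  [via R1]
  cover(i,i)  [via R0]
    knows(i,i)  [fact]
  blue(i,c)  [fact]

round 1: derive cover(a,a) via R0 from knows(a,a)
round 1: derive cover(a,f) via R0 from knows(a,f)
round 1: derive cover(b,e) via R0 from knows(b,e)
round 1: derive cover(c,c) via R0 from knows(c,c)
round 1: derive cover(c,f) via R0 from knows(c,f)
round 1: derive cover(c,g) via R0 from knows(c,g)
round 1: derive cover(d,c) via R0 from knows(d,c)
round 1: derive cover(d,d) via R0 from knows(d,d)
round 1: derive cover(g,b) via R0 from knows(g,b)
round 1: derive cover(g,e) via R0 from knows(g,e)
round 1: derive cover(g,i) via R0 from knows(g,i)
round 1: derive cover(i,d) via R0 from knows(i,d)
round 1: derive cover(i,i) via R0 from knows(i,i)
round 2: derive cover(a,b) via R1 from cover(a,f), blue(f,b)
round 2: derive cover(a,g) via R1 from cover(a,a), blue(a,g)
round 2: derive cover(a,i) via R1 from cover(a,a), blue(a,i)
round 2: derive cover(b,d) via R1 from cover(b,e), blue(e,d)
round 2: derive cover(b,i) via R1 from cover(b,e), blue(e,i)
round 2: derive cover(c,b) via R1 from cover(c,f), blue(f,b)
round 2: derive cover(c,i) via R1 from cover(c,g), blue(g,i)
round 2: derive cover(g,a) via R1 from cover(g,b), blue(b,a)
round 2: derive cover(g,c) via R1 from cover(g,i), blue(i,c)
round 2: derive cover(g,d) via R1 from cover(g,e), blue(e,d)
round 2: derive cover(g,f) via R1 from cover(g,b), blue(b,f)
round 2: derive cover(i,c) via R1 from cover(i,i), blue(i,c)
round 3: derive cover(a,c) via R1 from cover(a,i), blue(i,c)
round 3: derive cover(b,c) via R1 from cover(b,i), blue(i,c)
round 3: derive cover(c,a) via R1 from cover(c,b), blue(b,a)
round 3: derive cover(g,g) via R1 from cover(g,a), blue(a,g)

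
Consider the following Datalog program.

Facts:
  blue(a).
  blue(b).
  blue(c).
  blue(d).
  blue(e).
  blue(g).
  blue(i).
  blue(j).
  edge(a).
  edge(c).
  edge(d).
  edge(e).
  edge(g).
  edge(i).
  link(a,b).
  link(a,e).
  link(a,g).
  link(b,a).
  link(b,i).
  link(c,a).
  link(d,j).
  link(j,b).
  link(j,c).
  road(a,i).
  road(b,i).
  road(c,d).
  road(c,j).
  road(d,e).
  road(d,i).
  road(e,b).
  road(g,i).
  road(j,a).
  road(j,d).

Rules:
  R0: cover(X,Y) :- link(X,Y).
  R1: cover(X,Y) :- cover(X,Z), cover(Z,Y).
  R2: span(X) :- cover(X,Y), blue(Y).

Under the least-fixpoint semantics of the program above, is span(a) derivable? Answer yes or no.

yes

round 1: derive cover(a,b) via R0 from link(a,b)
round 1: derive cover(a,e) via R0 from link(a,e)
round 1: derive cover(a,g) via R0 from link(a,g)
round 1: derive cover(b,a) via R0 from link(b,a)
round 1: derive cover(b,i) via R0 from link(b,i)
round 1: derive cover(c,a) via R0 from link(c,a)
round 1: derive cover(d,j) via R0 from link(d,j)
round 1: derive cover(j,b) via R0 from link(j,b)
round 1: derive cover(j,c) via R0 from link(j,c)
round 2: derive cover(a,a) via R1 from cover(a,b), cover(b,a)
round 2: derive cover(a,i) via R1 from cover(a,b), cover(b,i)
round 2: derive cover(b,b) via R1 from cover(b,a), cover(a,b)
round 2: derive cover(b,e) via R1 from cover(b,a), cover(a,e)
round 2: derive cover(b,g) via R1 from cover(b,a), cover(a,g)
round 2: derive cover(c,b) via R1 from cover(c,a), cover(a,b)
round 2: derive cover(c,e) via R1 from cover(c,a), cover(a,e)
round 2: derive cover(c,g) via R1 from cover(c,a), cover(a,g)
round 2: derive cover(d,b) via R1 from cover(d,j), cover(j,b)
round 2: derive cover(d,c) via R1 from cover(d,j), cover(j,c)
round 2: derive cover(j,a) via R1 from cover(j,b), cover(b,a)
round 2: derive cover(j,i) via R1 from cover(j,b), cover(b,i)
round 2: derive span(a) via R2 from cover(a,b), blue(b)
round 2: derive span(b) via R2 from cover(b,a), blue(a)
round 2: derive span(c) via R2 from cover(c,a), blue(a)
round 2: derive span(d) via R2 from cover(d,j), blue(j)
round 2: derive span(j) via R2 from cover(j,b), blue(b)
round 3: derive cover(c,i) via R1 from cover(c,a), cover(a,i)
round 3: derive cover(d,a) via R1 from cover(d,b), cover(b,a)
round 3: derive cover(d,e) via R1 from cover(d,b), cover(b,e)
round 3: derive cover(d,g) via R1 from cover(d,b), cover(b,g)
round 3: derive cover(d,i) via R1 from cover(d,b), cover(b,i)
round 3: derive cover(j,e) via R1 from cover(j,a), cover(a,e)
round 3: derive cover(j,g) via R1 from cover(j,a), cover(a,g)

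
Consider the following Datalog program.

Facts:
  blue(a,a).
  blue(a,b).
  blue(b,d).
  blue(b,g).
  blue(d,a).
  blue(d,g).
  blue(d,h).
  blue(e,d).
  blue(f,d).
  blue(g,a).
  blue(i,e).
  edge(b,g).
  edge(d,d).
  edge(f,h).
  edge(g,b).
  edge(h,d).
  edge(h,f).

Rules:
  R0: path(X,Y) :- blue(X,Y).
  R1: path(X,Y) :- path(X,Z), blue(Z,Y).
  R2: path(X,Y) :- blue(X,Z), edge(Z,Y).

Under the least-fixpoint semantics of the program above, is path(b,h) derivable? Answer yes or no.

round 1: derive path(a,a) via R0 from blue(a,a)
round 1: derive path(a,b) via R0 from blue(a,b)
round 1: derive path(b,d) via R0 from blue(b,d)
round 1: derive path(b,g) via R0 from blue(b,g)
round 1: derive path(d,a) via R0 from blue(d,a)
round 1: derive path(d,g) via R0 from blue(d,g)
round 1: derive path(d,h) via R0 from blue(d,h)
round 1: derive path(e,d) via R0 from blue(e,d)
round 1: derive path(f,d) via R0 from blue(f,d)
round 1: derive path(g,a) via R0 from blue(g,a)
round 1: derive path(i,e) via R0 from blue(i,e)
round 1: derive path(a,g) via R2 from blue(a,b), edge(b,g)
round 1: derive path(b,b) via R2 from blue(b,g), edge(g,b)
round 1: derive path(d,b) via R2 from blue(d,g), edge(g,b)
round 1: derive path(d,d) via R2 from blue(d,h), edge(h,d)
round 1: derive path(d,f) via R2 from blue(d,h), edge(h,f)
round 2: derive path(a,d) via R1 from path(a,b), blue(b,d)
round 2: derive path(b,a) via R1 from path(b,d), blue(d,a)
round 2: derive path(b,h) via R1 from path(b,d), blue(d,h)
round 2: derive path(e,a) via R1 from path(e,d), blue(d,a)
round 2: derive path(e,g) via R1 from path(e,d), blue(d,g)
round 2: derive path(e,h) via R1 from path(e,d), blue(d,h)
round 2: derive path(f,a) via R1 from path(f,d), blue(d,a)
round 2: derive path(f,g) via R1 from path(f,d), blue(d,g)
round 2: derive path(f,h) via R1 from path(f,d), blue(d,h)
round 2: derive path(g,b) via R1 from path(g,a), blue(a,b)
round 2: derive path(i,d) via R1 from path(i,e), blue(e,d)
round 3: derive path(a,h) via R1 from path(a,d), blue(d,h)
round 3: derive path(e,b) via R1 from path(e,a), blue(a,b)
round 3: derive path(f,b) via R1 from path(f,a), blue(a,b)
round 3: derive path(g,d) via R1 from path(g,b), blue(b,d)
round 3: derive path(g,g) via R1 from path(g,b), blue(b,g)
round 3: derive path(i,a) via R1 from path(i,d), blue(d,a)
round 3: derive path(i,g) via R1 from path(i,d), blue(d,g)
round 3: derive path(i,h) via R1 from path(i,d), blue(d,h)
round 4: derive path(g,h) via R1 from path(g,d), blue(d,h)
round 4: derive path(i,b) via R1 from path(i,a), blue(a,b)

yes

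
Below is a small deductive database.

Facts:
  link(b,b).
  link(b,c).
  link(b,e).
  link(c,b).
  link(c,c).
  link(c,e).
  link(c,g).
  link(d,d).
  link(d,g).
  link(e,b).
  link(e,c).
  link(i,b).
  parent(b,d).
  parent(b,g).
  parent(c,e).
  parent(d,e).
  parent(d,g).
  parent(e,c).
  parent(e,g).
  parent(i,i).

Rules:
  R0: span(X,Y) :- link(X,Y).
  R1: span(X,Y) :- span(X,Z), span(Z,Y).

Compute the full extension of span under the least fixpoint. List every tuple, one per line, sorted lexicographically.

span(b,b)
span(b,c)
span(b,e)
span(b,g)
span(c,b)
span(c,c)
span(c,e)
span(c,g)
span(d,d)
span(d,g)
span(e,b)
span(e,c)
span(e,e)
span(e,g)
span(i,b)
span(i,c)
span(i,e)
span(i,g)

round 1: derive span(b,b) via R0 from link(b,b)
round 1: derive span(b,c) via R0 from link(b,c)
round 1: derive span(b,e) via R0 from link(b,e)
round 1: derive span(c,b) via R0 from link(c,b)
round 1: derive span(c,c) via R0 from link(c,c)
round 1: derive span(c,e) via R0 from link(c,e)
round 1: derive span(c,g) via R0 from link(c,g)
round 1: derive span(d,d) via R0 from link(d,d)
round 1: derive span(d,g) via R0 from link(d,g)
round 1: derive span(e,b) via R0 from link(e,b)
round 1: derive span(e,c) via R0 from link(e,c)
round 1: derive span(i,b) via R0 from link(i,b)
round 2: derive span(b,g) via R1 from span(b,c), span(c,g)
round 2: derive span(e,e) via R1 from span(e,b), span(b,e)
round 2: derive span(e,g) via R1 from span(e,c), span(c,g)
round 2: derive span(i,c) via R1 from span(i,b), span(b,c)
round 2: derive span(i,e) via R1 from span(i,b), span(b,e)
round 3: derive span(i,g) via R1 from span(i,b), span(b,g)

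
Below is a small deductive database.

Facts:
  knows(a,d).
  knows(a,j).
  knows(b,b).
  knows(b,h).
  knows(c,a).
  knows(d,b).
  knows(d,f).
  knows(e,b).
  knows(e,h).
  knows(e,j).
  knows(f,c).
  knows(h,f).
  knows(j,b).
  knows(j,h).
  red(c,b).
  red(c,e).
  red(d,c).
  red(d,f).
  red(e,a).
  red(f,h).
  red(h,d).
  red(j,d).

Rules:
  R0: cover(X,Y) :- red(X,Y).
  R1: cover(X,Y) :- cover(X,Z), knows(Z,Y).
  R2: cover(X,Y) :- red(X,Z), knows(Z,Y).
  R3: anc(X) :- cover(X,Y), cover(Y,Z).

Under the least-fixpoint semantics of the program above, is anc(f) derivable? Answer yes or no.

round 1: derive cover(c,b) via R0 from red(c,b)
round 1: derive cover(c,e) via R0 from red(c,e)
round 1: derive cover(d,c) via R0 from red(d,c)
round 1: derive cover(d,f) via R0 from red(d,f)
round 1: derive cover(e,a) via R0 from red(e,a)
round 1: derive cover(f,h) via R0 from red(f,h)
round 1: derive cover(h,d) via R0 from red(h,d)
round 1: derive cover(j,d) via R0 from red(j,d)
round 1: derive cover(c,h) via R2 from red(c,b), knows(b,h)
round 1: derive cover(c,j) via R2 from red(c,e), knows(e,j)
round 1: derive cover(d,a) via R2 from red(d,c), knows(c,a)
round 1: derive cover(e,d) via R2 from red(e,a), knows(a,d)
round 1: derive cover(e,j) via R2 from red(e,a), knows(a,j)
round 1: derive cover(f,f) via R2 from red(f,h), knows(h,f)
round 1: derive cover(h,b) via R2 from red(h,d), knows(d,b)
round 1: derive cover(h,f) via R2 from red(h,d), knows(d,f)
round 1: derive cover(j,b) via R2 from red(j,d), knows(d,b)
round 1: derive cover(j,f) via R2 from red(j,d), knows(d,f)
round 2: derive cover(c,f) via R1 from cover(c,h), knows(h,f)
round 2: derive cover(d,d) via R1 from cover(d,a), knows(a,d)
round 2: derive cover(d,j) via R1 from cover(d,a), knows(a,j)
round 2: derive cover(e,b) via R1 from cover(e,d), knows(d,b)
round 2: derive cover(e,f) via R1 from cover(e,d), knows(d,f)
round 2: derive cover(e,h) via R1 from cover(e,j), knows(j,h)
round 2: derive cover(f,c) via R1 from cover(f,f), knows(f,c)
round 2: derive cover(h,c) via R1 from cover(h,f), knows(f,c)
round 2: derive cover(h,h) via R1 from cover(h,b), knows(b,h)
round 2: derive cover(j,c) via R1 from cover(j,f), knows(f,c)
round 2: derive cover(j,h) via R1 from cover(j,b), knows(b,h)
round 2: derive anc(c) via R3 from cover(c,e), cover(e,a)
round 2: derive anc(d) via R3 from cover(d,c), cover(c,b)
round 2: derive anc(e) via R3 from cover(e,d), cover(d,a)
round 2: derive anc(f) via R3 from cover(f,f), cover(f,f)
round 2: derive anc(h) via R3 from cover(h,d), cover(d,a)
round 2: derive anc(j) via R3 from cover(j,d), cover(d,a)
round 3: derive cover(c,c) via R1 from cover(c,f), knows(f,c)
round 3: derive cover(d,b) via R1 from cover(d,d), knows(d,b)
round 3: derive cover(d,h) via R1 from cover(d,j), knows(j,h)
round 3: derive cover(e,c) via R1 from cover(e,f), knows(f,c)
round 3: derive cover(f,a) via R1 from cover(f,c), knows(c,a)
round 3: derive cover(h,a) via R1 from cover(h,c), knows(c,a)
round 3: derive cover(j,a) via R1 from cover(j,c), knows(c,a)
round 4: derive cover(c,a) via R1 from cover(c,c), knows(c,a)
round 4: derive cover(f,d) via R1 from cover(f,a), knows(a,d)
round 4: derive cover(f,j) via R1 from cover(f,a), knows(a,j)
round 4: derive cover(h,j) via R1 from cover(h,a), knows(a,j)
round 4: derive cover(j,j) via R1 from cover(j,a), knows(a,j)
round 5: derive cover(c,d) via R1 from cover(c,a), knows(a,d)
round 5: derive cover(f,b) via R1 from cover(f,d), knows(d,b)

yes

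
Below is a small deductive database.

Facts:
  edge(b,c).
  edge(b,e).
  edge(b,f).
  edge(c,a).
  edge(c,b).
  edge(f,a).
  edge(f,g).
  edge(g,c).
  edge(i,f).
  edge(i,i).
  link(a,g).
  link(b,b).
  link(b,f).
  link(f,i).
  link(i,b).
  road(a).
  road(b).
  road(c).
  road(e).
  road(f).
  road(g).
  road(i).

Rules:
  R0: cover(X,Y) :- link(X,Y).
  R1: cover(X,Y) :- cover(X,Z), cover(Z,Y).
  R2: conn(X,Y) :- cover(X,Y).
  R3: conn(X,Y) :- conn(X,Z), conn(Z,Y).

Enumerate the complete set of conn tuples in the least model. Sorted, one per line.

conn(a,g)
conn(b,b)
conn(b,f)
conn(b,i)
conn(f,b)
conn(f,f)
conn(f,i)
conn(i,b)
conn(i,f)
conn(i,i)

round 1: derive cover(a,g) via R0 from link(a,g)
round 1: derive cover(b,b) via R0 from link(b,b)
round 1: derive cover(b,f) via R0 from link(b,f)
round 1: derive cover(f,i) via R0 from link(f,i)
round 1: derive cover(i,b) via R0 from link(i,b)
round 2: derive cover(b,i) via R1 from cover(b,f), cover(f,i)
round 2: derive cover(f,b) via R1 from cover(f,i), cover(i,b)
round 2: derive cover(i,f) via R1 from cover(i,b), cover(b,f)
round 2: derive conn(a,g) via R2 from cover(a,g)
round 2: derive conn(b,b) via R2 from cover(b,b)
round 2: derive conn(b,f) via R2 from cover(b,f)
round 2: derive conn(f,i) via R2 from cover(f,i)
round 2: derive conn(i,b) via R2 from cover(i,b)
round 3: derive cover(f,f) via R1 from cover(f,b), cover(b,f)
round 3: derive cover(i,i) via R1 from cover(i,b), cover(b,i)
round 3: derive conn(b,i) via R2 from cover(b,i)
round 3: derive conn(f,b) via R2 from cover(f,b)
round 3: derive conn(i,f) via R2 from cover(i,f)
round 4: derive conn(f,f) via R2 from cover(f,f)
round 4: derive conn(i,i) via R2 from cover(i,i)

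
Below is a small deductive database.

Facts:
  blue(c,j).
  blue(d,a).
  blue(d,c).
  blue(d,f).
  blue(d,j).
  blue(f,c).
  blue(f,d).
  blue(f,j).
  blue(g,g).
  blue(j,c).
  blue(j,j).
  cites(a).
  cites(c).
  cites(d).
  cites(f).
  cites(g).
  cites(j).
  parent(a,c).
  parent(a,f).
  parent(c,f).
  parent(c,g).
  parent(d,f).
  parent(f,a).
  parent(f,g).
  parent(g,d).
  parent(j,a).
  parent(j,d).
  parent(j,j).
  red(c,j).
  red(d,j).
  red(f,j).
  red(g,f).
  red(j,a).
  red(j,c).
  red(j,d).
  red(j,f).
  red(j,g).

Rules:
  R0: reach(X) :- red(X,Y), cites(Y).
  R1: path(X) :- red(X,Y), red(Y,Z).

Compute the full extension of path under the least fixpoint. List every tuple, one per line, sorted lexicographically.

round 1: derive path(c) via R1 from red(c,j), red(j,a)
round 1: derive path(d) via R1 from red(d,j), red(j,a)
round 1: derive path(f) via R1 from red(f,j), red(j,a)
round 1: derive path(g) via R1 from red(g,f), red(f,j)
round 1: derive path(j) via R1 from red(j,c), red(c,j)

path(c)
path(d)
path(f)
path(g)
path(j)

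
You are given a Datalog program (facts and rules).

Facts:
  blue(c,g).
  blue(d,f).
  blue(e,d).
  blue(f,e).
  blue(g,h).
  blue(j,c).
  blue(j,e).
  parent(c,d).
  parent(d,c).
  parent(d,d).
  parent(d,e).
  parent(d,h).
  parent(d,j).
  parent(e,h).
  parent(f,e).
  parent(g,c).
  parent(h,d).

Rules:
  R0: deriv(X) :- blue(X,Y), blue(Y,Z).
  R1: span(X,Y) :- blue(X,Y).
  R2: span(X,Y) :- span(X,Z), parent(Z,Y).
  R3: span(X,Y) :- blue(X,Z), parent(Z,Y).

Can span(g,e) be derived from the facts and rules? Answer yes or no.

round 1: derive span(c,g) via R1 from blue(c,g)
round 1: derive span(d,f) via R1 from blue(d,f)
round 1: derive span(e,d) via R1 from blue(e,d)
round 1: derive span(f,e) via R1 from blue(f,e)
round 1: derive span(g,h) via R1 from blue(g,h)
round 1: derive span(j,c) via R1 from blue(j,c)
round 1: derive span(j,e) via R1 from blue(j,e)
round 1: derive span(c,c) via R3 from blue(c,g), parent(g,c)
round 1: derive span(d,e) via R3 from blue(d,f), parent(f,e)
round 1: derive span(e,c) via R3 from blue(e,d), parent(d,c)
round 1: derive span(e,e) via R3 from blue(e,d), parent(d,e)
round 1: derive span(e,h) via R3 from blue(e,d), parent(d,h)
round 1: derive span(e,j) via R3 from blue(e,d), parent(d,j)
round 1: derive span(f,h) via R3 from blue(f,e), parent(e,h)
round 1: derive span(g,d) via R3 from blue(g,h), parent(h,d)
round 1: derive span(j,d) via R3 from blue(j,c), parent(c,d)
round 1: derive span(j,h) via R3 from blue(j,e), parent(e,h)
round 2: derive span(c,d) via R2 from span(c,c), parent(c,d)
round 2: derive span(d,h) via R2 from span(d,e), parent(e,h)
round 2: derive span(f,d) via R2 from span(f,h), parent(h,d)
round 2: derive span(g,c) via R2 from span(g,d), parent(d,c)
round 2: derive span(g,e) via R2 from span(g,d), parent(d,e)
round 2: derive span(g,j) via R2 from span(g,d), parent(d,j)
round 2: derive span(j,j) via R2 from span(j,d), parent(d,j)
round 3: derive span(c,e) via R2 from span(c,d), parent(d,e)
round 3: derive span(c,h) via R2 from span(c,d), parent(d,h)
round 3: derive span(c,j) via R2 from span(c,d), parent(d,j)
round 3: derive span(d,d) via R2 from span(d,h), parent(h,d)
round 3: derive span(f,c) via R2 from span(f,d), parent(d,c)
round 3: derive span(f,j) via R2 from span(f,d), parent(d,j)
round 4: derive span(d,c) via R2 from span(d,d), parent(d,c)
round 4: derive span(d,j) via R2 from span(d,d), parent(d,j)

yes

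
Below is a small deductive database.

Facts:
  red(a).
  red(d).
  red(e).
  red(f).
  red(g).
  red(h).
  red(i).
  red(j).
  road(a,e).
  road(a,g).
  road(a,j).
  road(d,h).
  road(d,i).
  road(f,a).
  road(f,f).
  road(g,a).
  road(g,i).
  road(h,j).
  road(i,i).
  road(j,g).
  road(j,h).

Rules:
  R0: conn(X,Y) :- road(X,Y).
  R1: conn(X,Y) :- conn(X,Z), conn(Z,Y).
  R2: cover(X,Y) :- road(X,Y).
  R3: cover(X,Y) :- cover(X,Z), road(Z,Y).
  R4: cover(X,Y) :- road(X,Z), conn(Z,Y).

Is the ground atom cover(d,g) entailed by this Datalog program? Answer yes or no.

yes

round 1: derive conn(a,e) via R0 from road(a,e)
round 1: derive conn(a,g) via R0 from road(a,g)
round 1: derive conn(a,j) via R0 from road(a,j)
round 1: derive conn(d,h) via R0 from road(d,h)
round 1: derive conn(d,i) via R0 from road(d,i)
round 1: derive conn(f,a) via R0 from road(f,a)
round 1: derive conn(f,f) via R0 from road(f,f)
round 1: derive conn(g,a) via R0 from road(g,a)
round 1: derive conn(g,i) via R0 from road(g,i)
round 1: derive conn(h,j) via R0 from road(h,j)
round 1: derive conn(i,i) via R0 from road(i,i)
round 1: derive conn(j,g) via R0 from road(j,g)
round 1: derive conn(j,h) via R0 from road(j,h)
round 1: derive cover(a,e) via R2 from road(a,e)
round 1: derive cover(a,g) via R2 from road(a,g)
round 1: derive cover(a,j) via R2 from road(a,j)
round 1: derive cover(d,h) via R2 from road(d,h)
round 1: derive cover(d,i) via R2 from road(d,i)
round 1: derive cover(f,a) via R2 from road(f,a)
round 1: derive cover(f,f) via R2 from road(f,f)
round 1: derive cover(g,a) via R2 from road(g,a)
round 1: derive cover(g,i) via R2 from road(g,i)
round 1: derive cover(h,j) via R2 from road(h,j)
round 1: derive cover(i,i) via R2 from road(i,i)
round 1: derive cover(j,g) via R2 from road(j,g)
round 1: derive cover(j,h) via R2 from road(j,h)
round 2: derive conn(a,a) via R1 from conn(a,g), conn(g,a)
round 2: derive conn(a,h) via R1 from conn(a,j), conn(j,h)
round 2: derive conn(a,i) via R1 from conn(a,g), conn(g,i)
round 2: derive conn(d,j) via R1 from conn(d,h), conn(h,j)
round 2: derive conn(f,e) via R1 from conn(f,a), conn(a,e)
round 2: derive conn(f,g) via R1 from conn(f,a), conn(a,g)
round 2: derive conn(f,j) via R1 from conn(f,a), conn(a,j)
round 2: derive conn(g,e) via R1 from conn(g,a), conn(a,e)
round 2: derive conn(g,g) via R1 from conn(g,a), conn(a,g)
round 2: derive conn(g,j) via R1 from conn(g,a), conn(a,j)
round 2: derive conn(h,g) via R1 from conn(h,j), conn(j,g)
round 2: derive conn(h,h) via R1 from conn(h,j), conn(j,h)
round 2: derive conn(j,a) via R1 from conn(j,g), conn(g,a)
round 2: derive conn(j,i) via R1 from conn(j,g), conn(g,i)
round 2: derive conn(j,j) via R1 from conn(j,h), conn(h,j)
round 2: derive cover(a,a) via R3 from cover(a,g), road(g,a)
round 2: derive cover(a,h) via R3 from cover(a,j), road(j,h)
round 2: derive cover(a,i) via R3 from cover(a,g), road(g,i)
round 2: derive cover(d,j) via R3 from cover(d,h), road(h,j)
round 2: derive cover(f,e) via R3 from cover(f,a), road(a,e)
round 2: derive cover(f,g) via R3 from cover(f,a), road(a,g)
round 2: derive cover(f,j) via R3 from cover(f,a), road(a,j)
round 2: derive cover(g,e) via R3 from cover(g,a), road(a,e)
round 2: derive cover(g,g) via R3 from cover(g,a), road(a,g)
round 2: derive cover(g,j) via R3 from cover(g,a), road(a,j)
round 2: derive cover(h,g) via R3 from cover(h,j), road(j,g)
round 2: derive cover(h,h) via R3 from cover(h,j), road(j,h)
round 2: derive cover(j,a) via R3 from cover(j,g), road(g,a)
round 2: derive cover(j,i) via R3 from cover(j,g), road(g,i)
round 2: derive cover(j,j) via R3 from cover(j,h), road(h,j)
round 3: derive conn(d,a) via R1 from conn(d,j), conn(j,a)
round 3: derive conn(d,g) via R1 from conn(d,h), conn(h,g)
round 3: derive conn(f,h) via R1 from conn(f,a), conn(a,h)
round 3: derive conn(f,i) via R1 from conn(f,a), conn(a,i)
round 3: derive conn(g,h) via R1 from conn(g,a), conn(a,h)
round 3: derive conn(h,a) via R1 from conn(h,g), conn(g,a)
round 3: derive conn(h,e) via R1 from conn(h,g), conn(g,e)
round 3: derive conn(h,i) via R1 from conn(h,g), conn(g,i)
round 3: derive conn(j,e) via R1 from conn(j,a), conn(a,e)
round 3: derive cover(d,g) via R3 from cover(d,j), road(j,g)
round 3: derive cover(f,h) via R3 from cover(f,j), road(j,h)
round 3: derive cover(f,i) via R3 from cover(f,g), road(g,i)
round 3: derive cover(g,h) via R3 from cover(g,j), road(j,h)
round 3: derive cover(h,a) via R3 from cover(h,g), road(g,a)
round 3: derive cover(h,i) via R3 from cover(h,g), road(g,i)
round 3: derive cover(j,e) via R3 from cover(j,a), road(a,e)
round 4: derive conn(d,e) via R1 from conn(d,a), conn(a,e)
round 4: derive cover(d,a) via R3 from cover(d,g), road(g,a)
round 4: derive cover(h,e) via R3 from cover(h,a), road(a,e)
round 4: derive cover(d,e) via R4 from road(d,h), conn(h,e)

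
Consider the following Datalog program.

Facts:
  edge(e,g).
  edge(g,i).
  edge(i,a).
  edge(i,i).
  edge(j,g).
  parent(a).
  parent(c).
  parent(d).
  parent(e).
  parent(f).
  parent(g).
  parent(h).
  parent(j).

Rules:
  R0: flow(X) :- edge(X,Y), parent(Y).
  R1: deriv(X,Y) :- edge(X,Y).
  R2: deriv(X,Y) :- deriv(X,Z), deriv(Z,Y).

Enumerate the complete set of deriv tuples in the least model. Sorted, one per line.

deriv(e,a)
deriv(e,g)
deriv(e,i)
deriv(g,a)
deriv(g,i)
deriv(i,a)
deriv(i,i)
deriv(j,a)
deriv(j,g)
deriv(j,i)

round 1: derive deriv(e,g) via R1 from edge(e,g)
round 1: derive deriv(g,i) via R1 from edge(g,i)
round 1: derive deriv(i,a) via R1 from edge(i,a)
round 1: derive deriv(i,i) via R1 from edge(i,i)
round 1: derive deriv(j,g) via R1 from edge(j,g)
round 2: derive deriv(e,i) via R2 from deriv(e,g), deriv(g,i)
round 2: derive deriv(g,a) via R2 from deriv(g,i), deriv(i,a)
round 2: derive deriv(j,i) via R2 from deriv(j,g), deriv(g,i)
round 3: derive deriv(e,a) via R2 from deriv(e,g), deriv(g,a)
round 3: derive deriv(j,a) via R2 from deriv(j,g), deriv(g,a)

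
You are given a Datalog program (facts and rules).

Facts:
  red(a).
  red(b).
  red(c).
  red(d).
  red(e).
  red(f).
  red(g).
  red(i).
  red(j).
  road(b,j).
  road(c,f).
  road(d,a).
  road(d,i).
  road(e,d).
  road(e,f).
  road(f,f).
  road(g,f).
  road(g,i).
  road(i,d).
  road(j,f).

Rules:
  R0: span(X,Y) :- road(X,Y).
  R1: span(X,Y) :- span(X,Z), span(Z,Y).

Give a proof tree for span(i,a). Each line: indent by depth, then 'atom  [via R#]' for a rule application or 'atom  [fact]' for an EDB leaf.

round 1: derive span(b,j) via R0 from road(b,j)
round 1: derive span(c,f) via R0 from road(c,f)
round 1: derive span(d,a) via R0 from road(d,a)
round 1: derive span(d,i) via R0 from road(d,i)
round 1: derive span(e,d) via R0 from road(e,d)
round 1: derive span(e,f) via R0 from road(e,f)
round 1: derive span(f,f) via R0 from road(f,f)
round 1: derive span(g,f) via R0 from road(g,f)
round 1: derive span(g,i) via R0 from road(g,i)
round 1: derive span(i,d) via R0 from road(i,d)
round 1: derive span(j,f) via R0 from road(j,f)
round 2: derive span(b,f) via R1 from span(b,j), span(j,f)
round 2: derive span(d,d) via R1 from span(d,i), span(i,d)
round 2: derive span(e,a) via R1 from span(e,d), span(d,a)
round 2: derive span(e,i) via R1 from span(e,d), span(d,i)
round 2: derive span(g,d) via R1 from span(g,i), span(i,d)
round 2: derive span(i,a) via R1 from span(i,d), span(d,a)
round 2: derive span(i,i) via R1 from span(i,d), span(d,i)
round 3: derive span(g,a) via R1 from span(g,d), span(d,a)

span(i,a)  [via R1]
  span(i,d)  [via R0]
    road(i,d)  [fact]
  span(d,a)  [via R0]
    road(d,a)  [fact]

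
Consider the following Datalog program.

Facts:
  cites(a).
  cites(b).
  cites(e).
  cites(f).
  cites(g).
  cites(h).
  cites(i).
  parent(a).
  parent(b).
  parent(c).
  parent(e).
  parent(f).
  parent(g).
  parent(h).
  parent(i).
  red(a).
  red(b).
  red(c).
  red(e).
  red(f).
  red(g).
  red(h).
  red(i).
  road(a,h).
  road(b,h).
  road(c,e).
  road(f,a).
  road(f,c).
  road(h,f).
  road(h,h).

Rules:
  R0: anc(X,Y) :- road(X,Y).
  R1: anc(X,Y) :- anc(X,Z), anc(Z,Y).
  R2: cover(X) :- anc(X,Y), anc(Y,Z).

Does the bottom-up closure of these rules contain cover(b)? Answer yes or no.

yes

round 1: derive anc(a,h) via R0 from road(a,h)
round 1: derive anc(b,h) via R0 from road(b,h)
round 1: derive anc(c,e) via R0 from road(c,e)
round 1: derive anc(f,a) via R0 from road(f,a)
round 1: derive anc(f,c) via R0 from road(f,c)
round 1: derive anc(h,f) via R0 from road(h,f)
round 1: derive anc(h,h) via R0 from road(h,h)
round 2: derive anc(a,f) via R1 from anc(a,h), anc(h,f)
round 2: derive anc(b,f) via R1 from anc(b,h), anc(h,f)
round 2: derive anc(f,e) via R1 from anc(f,c), anc(c,e)
round 2: derive anc(f,h) via R1 from anc(f,a), anc(a,h)
round 2: derive anc(h,a) via R1 from anc(h,f), anc(f,a)
round 2: derive anc(h,c) via R1 from anc(h,f), anc(f,c)
round 2: derive cover(a) via R2 from anc(a,h), anc(h,f)
round 2: derive cover(b) via R2 from anc(b,h), anc(h,f)
round 2: derive cover(f) via R2 from anc(f,a), anc(a,h)
round 2: derive cover(h) via R2 from anc(h,f), anc(f,a)
round 3: derive anc(a,a) via R1 from anc(a,f), anc(f,a)
round 3: derive anc(a,c) via R1 from anc(a,f), anc(f,c)
round 3: derive anc(a,e) via R1 from anc(a,f), anc(f,e)
round 3: derive anc(b,a) via R1 from anc(b,f), anc(f,a)
round 3: derive anc(b,c) via R1 from anc(b,f), anc(f,c)
round 3: derive anc(b,e) via R1 from anc(b,f), anc(f,e)
round 3: derive anc(f,f) via R1 from anc(f,a), anc(a,f)
round 3: derive anc(h,e) via R1 from anc(h,c), anc(c,e)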